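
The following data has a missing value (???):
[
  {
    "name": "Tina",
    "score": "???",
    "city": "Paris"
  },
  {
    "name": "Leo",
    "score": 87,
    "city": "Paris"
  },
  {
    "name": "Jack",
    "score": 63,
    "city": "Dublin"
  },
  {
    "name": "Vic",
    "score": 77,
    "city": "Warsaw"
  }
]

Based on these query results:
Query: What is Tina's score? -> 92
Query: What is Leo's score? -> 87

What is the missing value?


The missing value is Tina's score
From query: Tina's score = 92

ANSWER: 92


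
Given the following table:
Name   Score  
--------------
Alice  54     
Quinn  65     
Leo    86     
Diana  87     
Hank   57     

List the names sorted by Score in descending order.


Sorting by Score (descending):
  Diana: 87
  Leo: 86
  Quinn: 65
  Hank: 57
  Alice: 54


ANSWER: Diana, Leo, Quinn, Hank, Alice


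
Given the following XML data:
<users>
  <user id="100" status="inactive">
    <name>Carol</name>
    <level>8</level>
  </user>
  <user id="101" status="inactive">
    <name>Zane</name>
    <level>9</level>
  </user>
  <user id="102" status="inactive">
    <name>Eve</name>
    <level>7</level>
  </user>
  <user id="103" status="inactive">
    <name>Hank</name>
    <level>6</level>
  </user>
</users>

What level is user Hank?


Finding user: Hank
<level>6</level>

ANSWER: 6


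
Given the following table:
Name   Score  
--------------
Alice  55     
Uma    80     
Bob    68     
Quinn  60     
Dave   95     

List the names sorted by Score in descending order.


Sorting by Score (descending):
  Dave: 95
  Uma: 80
  Bob: 68
  Quinn: 60
  Alice: 55


ANSWER: Dave, Uma, Bob, Quinn, Alice


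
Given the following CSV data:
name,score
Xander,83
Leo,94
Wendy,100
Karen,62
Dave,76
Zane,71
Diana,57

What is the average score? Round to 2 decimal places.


Scores: 83, 94, 100, 62, 76, 71, 57
Sum = 543
Count = 7
Average = 543 / 7 = 77.57

ANSWER: 77.57


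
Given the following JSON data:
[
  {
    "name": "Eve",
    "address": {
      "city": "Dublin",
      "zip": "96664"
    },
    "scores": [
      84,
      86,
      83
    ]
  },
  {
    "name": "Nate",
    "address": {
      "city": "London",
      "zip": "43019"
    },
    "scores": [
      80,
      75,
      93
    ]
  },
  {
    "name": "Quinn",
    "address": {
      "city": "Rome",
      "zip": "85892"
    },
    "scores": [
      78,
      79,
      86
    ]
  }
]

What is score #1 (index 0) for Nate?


Path: records[1].scores[0]
Value: 80

ANSWER: 80


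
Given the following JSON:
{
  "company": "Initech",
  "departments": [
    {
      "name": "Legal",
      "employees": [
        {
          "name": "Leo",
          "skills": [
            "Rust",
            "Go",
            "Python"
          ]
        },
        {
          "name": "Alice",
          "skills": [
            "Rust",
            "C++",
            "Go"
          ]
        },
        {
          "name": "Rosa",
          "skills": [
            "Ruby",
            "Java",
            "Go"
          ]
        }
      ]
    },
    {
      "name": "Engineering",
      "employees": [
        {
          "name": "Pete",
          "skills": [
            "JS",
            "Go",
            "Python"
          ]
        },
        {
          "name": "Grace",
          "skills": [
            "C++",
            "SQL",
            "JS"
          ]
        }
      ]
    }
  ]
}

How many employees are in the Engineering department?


Path: departments[1].employees
Count: 2

ANSWER: 2


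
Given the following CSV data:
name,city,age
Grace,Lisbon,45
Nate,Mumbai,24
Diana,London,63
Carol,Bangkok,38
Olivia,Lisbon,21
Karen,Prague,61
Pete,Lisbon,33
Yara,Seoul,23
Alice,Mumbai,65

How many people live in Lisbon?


Scanning city column for 'Lisbon':
  Row 1: Grace -> MATCH
  Row 5: Olivia -> MATCH
  Row 7: Pete -> MATCH
Total matches: 3

ANSWER: 3


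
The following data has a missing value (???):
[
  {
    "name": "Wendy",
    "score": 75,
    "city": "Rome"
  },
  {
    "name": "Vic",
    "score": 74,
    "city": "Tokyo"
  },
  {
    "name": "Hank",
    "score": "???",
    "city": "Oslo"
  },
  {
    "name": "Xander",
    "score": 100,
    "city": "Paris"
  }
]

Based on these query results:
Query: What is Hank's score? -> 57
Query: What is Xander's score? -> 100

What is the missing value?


The missing value is Hank's score
From query: Hank's score = 57

ANSWER: 57


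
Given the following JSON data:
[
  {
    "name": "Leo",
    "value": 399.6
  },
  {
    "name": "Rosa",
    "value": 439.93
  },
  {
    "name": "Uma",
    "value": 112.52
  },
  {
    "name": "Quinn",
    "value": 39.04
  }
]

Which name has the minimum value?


Comparing values:
  Leo: 399.6
  Rosa: 439.93
  Uma: 112.52
  Quinn: 39.04
Minimum: Quinn (39.04)

ANSWER: Quinn


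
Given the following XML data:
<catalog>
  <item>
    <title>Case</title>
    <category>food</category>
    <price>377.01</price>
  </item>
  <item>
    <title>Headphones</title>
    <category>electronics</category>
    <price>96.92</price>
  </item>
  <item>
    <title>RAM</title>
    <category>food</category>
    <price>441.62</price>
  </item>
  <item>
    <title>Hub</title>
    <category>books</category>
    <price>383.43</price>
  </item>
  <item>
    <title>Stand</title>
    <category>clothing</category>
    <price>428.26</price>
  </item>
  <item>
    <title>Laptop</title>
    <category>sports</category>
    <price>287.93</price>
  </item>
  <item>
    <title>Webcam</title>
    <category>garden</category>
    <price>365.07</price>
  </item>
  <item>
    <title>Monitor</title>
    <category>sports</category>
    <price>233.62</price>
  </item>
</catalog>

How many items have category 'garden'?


Scanning <item> elements for <category>garden</category>:
  Item 7: Webcam -> MATCH
Count: 1

ANSWER: 1


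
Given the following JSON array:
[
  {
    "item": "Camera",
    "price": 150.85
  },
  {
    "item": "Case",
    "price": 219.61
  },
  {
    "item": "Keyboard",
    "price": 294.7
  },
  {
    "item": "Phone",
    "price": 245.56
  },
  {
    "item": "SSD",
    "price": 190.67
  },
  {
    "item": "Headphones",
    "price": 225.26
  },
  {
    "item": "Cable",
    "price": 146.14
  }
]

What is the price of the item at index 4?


Array index 4 -> SSD
price = 190.67

ANSWER: 190.67


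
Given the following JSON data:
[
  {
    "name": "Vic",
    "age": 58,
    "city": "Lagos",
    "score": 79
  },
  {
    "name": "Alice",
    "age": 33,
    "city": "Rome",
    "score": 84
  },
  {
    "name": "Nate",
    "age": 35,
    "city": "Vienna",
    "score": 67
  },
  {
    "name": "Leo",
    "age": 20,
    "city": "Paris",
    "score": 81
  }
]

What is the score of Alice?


Looking up record where name = Alice
Record index: 1
Field 'score' = 84

ANSWER: 84


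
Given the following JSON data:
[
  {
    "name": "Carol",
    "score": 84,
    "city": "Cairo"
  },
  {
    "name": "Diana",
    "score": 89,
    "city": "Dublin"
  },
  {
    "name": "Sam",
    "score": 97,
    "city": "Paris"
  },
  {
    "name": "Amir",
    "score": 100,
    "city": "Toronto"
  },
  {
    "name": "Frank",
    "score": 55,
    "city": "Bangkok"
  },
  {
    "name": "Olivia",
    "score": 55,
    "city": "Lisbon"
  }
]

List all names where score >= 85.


Filtering records where score >= 85:
  Carol (score=84) -> no
  Diana (score=89) -> YES
  Sam (score=97) -> YES
  Amir (score=100) -> YES
  Frank (score=55) -> no
  Olivia (score=55) -> no


ANSWER: Diana, Sam, Amir


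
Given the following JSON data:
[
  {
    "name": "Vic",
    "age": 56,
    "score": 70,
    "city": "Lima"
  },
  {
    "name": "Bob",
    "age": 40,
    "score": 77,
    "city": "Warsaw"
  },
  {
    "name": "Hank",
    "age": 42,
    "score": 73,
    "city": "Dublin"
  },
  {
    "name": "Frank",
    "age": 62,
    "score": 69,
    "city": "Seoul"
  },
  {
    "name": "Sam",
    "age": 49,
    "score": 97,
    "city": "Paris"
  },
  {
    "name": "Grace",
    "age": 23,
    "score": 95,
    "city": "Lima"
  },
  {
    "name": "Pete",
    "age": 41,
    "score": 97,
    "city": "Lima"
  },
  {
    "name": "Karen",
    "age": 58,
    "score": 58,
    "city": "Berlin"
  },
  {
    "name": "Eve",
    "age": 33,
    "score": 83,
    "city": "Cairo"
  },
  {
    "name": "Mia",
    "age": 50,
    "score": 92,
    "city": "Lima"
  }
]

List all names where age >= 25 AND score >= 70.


Checking both conditions:
  Vic (age=56, score=70) -> YES
  Bob (age=40, score=77) -> YES
  Hank (age=42, score=73) -> YES
  Frank (age=62, score=69) -> no
  Sam (age=49, score=97) -> YES
  Grace (age=23, score=95) -> no
  Pete (age=41, score=97) -> YES
  Karen (age=58, score=58) -> no
  Eve (age=33, score=83) -> YES
  Mia (age=50, score=92) -> YES


ANSWER: Vic, Bob, Hank, Sam, Pete, Eve, Mia


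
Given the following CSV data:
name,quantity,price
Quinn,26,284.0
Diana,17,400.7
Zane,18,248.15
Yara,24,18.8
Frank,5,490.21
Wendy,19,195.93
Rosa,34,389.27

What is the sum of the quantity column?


Values in 'quantity' column:
  Row 1: 26
  Row 2: 17
  Row 3: 18
  Row 4: 24
  Row 5: 5
  Row 6: 19
  Row 7: 34
Sum = 26 + 17 + 18 + 24 + 5 + 19 + 34 = 143

ANSWER: 143


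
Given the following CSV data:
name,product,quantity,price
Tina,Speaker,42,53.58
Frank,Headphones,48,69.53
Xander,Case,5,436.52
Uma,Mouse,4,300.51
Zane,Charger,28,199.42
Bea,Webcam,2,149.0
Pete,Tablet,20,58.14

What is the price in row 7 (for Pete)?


Row 7: Pete
Column 'price' = 58.14

ANSWER: 58.14


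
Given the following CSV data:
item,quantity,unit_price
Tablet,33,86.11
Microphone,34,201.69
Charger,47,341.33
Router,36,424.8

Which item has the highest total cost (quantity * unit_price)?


Computing row totals:
  Tablet: 2841.63
  Microphone: 6857.46
  Charger: 16042.51
  Router: 15292.8
Maximum: Charger (16042.51)

ANSWER: Charger


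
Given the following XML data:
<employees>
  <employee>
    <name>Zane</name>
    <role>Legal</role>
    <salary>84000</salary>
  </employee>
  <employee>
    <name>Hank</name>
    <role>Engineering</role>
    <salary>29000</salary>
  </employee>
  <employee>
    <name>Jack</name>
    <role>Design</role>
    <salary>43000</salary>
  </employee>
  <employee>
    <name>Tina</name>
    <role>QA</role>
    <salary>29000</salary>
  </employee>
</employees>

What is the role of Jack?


Searching for <employee> with <name>Jack</name>
Found at position 3
<role>Design</role>

ANSWER: Design


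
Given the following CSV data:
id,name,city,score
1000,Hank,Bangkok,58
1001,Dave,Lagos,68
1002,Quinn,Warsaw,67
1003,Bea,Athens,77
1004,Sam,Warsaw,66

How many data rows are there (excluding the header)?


Counting rows (excluding header):
Header: id,name,city,score
Data rows: 5

ANSWER: 5


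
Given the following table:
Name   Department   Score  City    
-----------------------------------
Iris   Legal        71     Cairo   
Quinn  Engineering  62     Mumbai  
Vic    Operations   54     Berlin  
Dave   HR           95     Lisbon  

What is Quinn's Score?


Row 2: Quinn
Score = 62

ANSWER: 62


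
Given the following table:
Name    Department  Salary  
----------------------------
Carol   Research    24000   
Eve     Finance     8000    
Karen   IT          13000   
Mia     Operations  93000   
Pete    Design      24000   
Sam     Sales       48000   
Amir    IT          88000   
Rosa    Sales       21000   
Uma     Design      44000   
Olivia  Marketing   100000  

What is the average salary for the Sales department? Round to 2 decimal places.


Sales department members:
  Sam: 48000
  Rosa: 21000
Sum = 69000
Count = 2
Average = 69000 / 2 = 34500.00

ANSWER: 34500.00


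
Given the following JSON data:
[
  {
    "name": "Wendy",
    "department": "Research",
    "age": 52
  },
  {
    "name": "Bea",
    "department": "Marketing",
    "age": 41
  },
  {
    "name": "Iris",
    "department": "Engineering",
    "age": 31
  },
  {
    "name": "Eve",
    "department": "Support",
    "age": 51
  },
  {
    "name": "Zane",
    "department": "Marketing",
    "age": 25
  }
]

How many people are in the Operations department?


Scanning records for department = Operations
  No matches found
Count: 0

ANSWER: 0


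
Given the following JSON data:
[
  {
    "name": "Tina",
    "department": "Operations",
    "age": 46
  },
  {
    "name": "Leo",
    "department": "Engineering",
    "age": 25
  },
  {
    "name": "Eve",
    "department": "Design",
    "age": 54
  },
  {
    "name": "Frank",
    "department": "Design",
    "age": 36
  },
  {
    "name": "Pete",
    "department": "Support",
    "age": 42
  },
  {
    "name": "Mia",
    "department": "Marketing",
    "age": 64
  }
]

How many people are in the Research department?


Scanning records for department = Research
  No matches found
Count: 0

ANSWER: 0


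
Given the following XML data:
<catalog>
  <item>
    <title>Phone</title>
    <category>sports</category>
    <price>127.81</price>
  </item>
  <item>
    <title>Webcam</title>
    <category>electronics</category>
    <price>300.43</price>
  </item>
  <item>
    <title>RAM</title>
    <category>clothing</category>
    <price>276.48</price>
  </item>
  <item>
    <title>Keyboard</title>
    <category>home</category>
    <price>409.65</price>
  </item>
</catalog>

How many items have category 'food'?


Scanning <item> elements for <category>food</category>:
Count: 0

ANSWER: 0


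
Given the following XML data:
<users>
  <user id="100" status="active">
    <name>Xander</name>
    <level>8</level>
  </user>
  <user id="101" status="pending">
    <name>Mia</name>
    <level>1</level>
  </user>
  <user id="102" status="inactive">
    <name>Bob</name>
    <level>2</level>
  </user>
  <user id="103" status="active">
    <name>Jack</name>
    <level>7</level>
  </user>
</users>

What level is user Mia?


Finding user: Mia
<level>1</level>

ANSWER: 1


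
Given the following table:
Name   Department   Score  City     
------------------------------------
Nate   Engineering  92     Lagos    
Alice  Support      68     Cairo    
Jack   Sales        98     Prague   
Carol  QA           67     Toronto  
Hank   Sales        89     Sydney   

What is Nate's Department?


Row 1: Nate
Department = Engineering

ANSWER: Engineering


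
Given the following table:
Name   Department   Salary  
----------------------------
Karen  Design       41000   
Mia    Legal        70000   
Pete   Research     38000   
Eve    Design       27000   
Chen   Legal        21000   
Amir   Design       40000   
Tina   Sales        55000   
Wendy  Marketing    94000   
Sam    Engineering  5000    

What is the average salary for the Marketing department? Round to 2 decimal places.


Marketing department members:
  Wendy: 94000
Sum = 94000
Count = 1
Average = 94000 / 1 = 94000.00

ANSWER: 94000.00


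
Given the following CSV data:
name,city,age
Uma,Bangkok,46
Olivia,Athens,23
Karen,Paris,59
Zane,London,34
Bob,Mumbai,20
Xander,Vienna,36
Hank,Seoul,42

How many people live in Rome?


Scanning city column for 'Rome':
Total matches: 0

ANSWER: 0


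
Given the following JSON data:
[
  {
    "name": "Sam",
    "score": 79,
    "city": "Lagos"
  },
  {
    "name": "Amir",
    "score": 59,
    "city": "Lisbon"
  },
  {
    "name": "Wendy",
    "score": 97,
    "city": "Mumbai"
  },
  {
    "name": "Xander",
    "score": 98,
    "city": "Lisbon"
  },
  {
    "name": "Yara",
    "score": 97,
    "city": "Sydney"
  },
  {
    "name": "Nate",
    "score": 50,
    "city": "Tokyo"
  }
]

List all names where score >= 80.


Filtering records where score >= 80:
  Sam (score=79) -> no
  Amir (score=59) -> no
  Wendy (score=97) -> YES
  Xander (score=98) -> YES
  Yara (score=97) -> YES
  Nate (score=50) -> no


ANSWER: Wendy, Xander, Yara


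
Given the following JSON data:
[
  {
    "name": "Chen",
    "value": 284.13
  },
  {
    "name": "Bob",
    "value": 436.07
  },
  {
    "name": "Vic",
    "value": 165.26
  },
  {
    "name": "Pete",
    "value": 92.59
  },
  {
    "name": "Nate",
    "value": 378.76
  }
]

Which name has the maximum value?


Comparing values:
  Chen: 284.13
  Bob: 436.07
  Vic: 165.26
  Pete: 92.59
  Nate: 378.76
Maximum: Bob (436.07)

ANSWER: Bob


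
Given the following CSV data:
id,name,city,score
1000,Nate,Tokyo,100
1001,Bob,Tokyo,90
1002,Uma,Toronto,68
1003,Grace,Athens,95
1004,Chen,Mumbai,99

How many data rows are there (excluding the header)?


Counting rows (excluding header):
Header: id,name,city,score
Data rows: 5

ANSWER: 5


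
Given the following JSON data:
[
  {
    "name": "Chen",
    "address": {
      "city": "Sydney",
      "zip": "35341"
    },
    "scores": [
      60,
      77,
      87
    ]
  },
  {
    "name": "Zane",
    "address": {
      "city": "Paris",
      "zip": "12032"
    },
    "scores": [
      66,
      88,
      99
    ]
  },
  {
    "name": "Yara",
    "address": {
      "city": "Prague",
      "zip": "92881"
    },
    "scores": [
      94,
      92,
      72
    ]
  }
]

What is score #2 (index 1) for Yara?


Path: records[2].scores[1]
Value: 92

ANSWER: 92


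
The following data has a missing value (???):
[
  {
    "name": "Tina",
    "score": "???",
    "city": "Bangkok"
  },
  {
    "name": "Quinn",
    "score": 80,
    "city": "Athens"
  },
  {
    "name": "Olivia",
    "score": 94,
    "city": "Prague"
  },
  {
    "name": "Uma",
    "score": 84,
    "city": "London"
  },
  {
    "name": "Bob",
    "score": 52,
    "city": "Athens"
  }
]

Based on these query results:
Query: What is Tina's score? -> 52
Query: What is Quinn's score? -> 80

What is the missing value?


The missing value is Tina's score
From query: Tina's score = 52

ANSWER: 52


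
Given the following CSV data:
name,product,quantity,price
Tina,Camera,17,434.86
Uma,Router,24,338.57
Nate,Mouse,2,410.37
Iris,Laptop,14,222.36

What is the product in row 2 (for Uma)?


Row 2: Uma
Column 'product' = Router

ANSWER: Router


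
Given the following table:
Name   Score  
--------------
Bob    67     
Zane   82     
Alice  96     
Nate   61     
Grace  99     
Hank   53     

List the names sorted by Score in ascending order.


Sorting by Score (ascending):
  Hank: 53
  Nate: 61
  Bob: 67
  Zane: 82
  Alice: 96
  Grace: 99


ANSWER: Hank, Nate, Bob, Zane, Alice, Grace


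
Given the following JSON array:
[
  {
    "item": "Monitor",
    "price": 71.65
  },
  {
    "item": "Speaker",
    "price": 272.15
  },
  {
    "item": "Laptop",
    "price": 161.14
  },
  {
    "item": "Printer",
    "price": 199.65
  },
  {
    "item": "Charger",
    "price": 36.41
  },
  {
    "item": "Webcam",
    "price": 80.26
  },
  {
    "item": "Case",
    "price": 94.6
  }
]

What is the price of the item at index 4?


Array index 4 -> Charger
price = 36.41

ANSWER: 36.41


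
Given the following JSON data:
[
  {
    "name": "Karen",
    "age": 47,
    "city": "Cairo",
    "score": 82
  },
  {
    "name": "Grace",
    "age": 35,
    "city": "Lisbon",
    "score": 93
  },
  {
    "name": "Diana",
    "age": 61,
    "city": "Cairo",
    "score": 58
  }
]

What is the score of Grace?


Looking up record where name = Grace
Record index: 1
Field 'score' = 93

ANSWER: 93


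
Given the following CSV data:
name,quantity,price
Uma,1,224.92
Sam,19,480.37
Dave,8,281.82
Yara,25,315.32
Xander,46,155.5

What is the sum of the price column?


Values in 'price' column:
  Row 1: 224.92
  Row 2: 480.37
  Row 3: 281.82
  Row 4: 315.32
  Row 5: 155.5
Sum = 224.92 + 480.37 + 281.82 + 315.32 + 155.5 = 1457.93

ANSWER: 1457.93


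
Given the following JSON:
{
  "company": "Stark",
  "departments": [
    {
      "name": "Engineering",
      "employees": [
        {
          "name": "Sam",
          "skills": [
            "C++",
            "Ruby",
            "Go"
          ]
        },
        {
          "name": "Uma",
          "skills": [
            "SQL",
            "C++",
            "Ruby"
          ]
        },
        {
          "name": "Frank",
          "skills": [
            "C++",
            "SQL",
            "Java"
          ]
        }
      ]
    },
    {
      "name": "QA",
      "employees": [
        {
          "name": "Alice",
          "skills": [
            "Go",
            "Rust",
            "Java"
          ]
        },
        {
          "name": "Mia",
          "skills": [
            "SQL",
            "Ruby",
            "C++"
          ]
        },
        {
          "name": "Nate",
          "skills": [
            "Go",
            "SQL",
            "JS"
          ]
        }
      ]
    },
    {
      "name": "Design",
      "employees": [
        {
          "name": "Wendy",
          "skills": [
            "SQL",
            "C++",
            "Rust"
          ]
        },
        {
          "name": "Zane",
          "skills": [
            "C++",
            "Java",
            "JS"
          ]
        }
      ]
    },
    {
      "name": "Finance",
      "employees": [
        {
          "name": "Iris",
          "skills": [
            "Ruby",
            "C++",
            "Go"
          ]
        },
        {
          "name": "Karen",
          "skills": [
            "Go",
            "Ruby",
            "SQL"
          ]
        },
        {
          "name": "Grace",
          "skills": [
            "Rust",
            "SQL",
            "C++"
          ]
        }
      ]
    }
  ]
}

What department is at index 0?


Path: departments[0].name
Value: Engineering

ANSWER: Engineering


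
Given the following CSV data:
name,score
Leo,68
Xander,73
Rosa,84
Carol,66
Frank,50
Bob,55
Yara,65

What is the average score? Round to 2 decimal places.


Scores: 68, 73, 84, 66, 50, 55, 65
Sum = 461
Count = 7
Average = 461 / 7 = 65.86

ANSWER: 65.86


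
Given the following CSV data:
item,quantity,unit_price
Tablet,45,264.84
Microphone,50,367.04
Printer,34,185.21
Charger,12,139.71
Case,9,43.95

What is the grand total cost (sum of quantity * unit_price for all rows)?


Computing row totals:
  Tablet: 45 * 264.84 = 11917.8
  Microphone: 50 * 367.04 = 18352.0
  Printer: 34 * 185.21 = 6297.14
  Charger: 12 * 139.71 = 1676.52
  Case: 9 * 43.95 = 395.55
Grand total = 11917.8 + 18352.0 + 6297.14 + 1676.52 + 395.55 = 38639.01

ANSWER: 38639.01


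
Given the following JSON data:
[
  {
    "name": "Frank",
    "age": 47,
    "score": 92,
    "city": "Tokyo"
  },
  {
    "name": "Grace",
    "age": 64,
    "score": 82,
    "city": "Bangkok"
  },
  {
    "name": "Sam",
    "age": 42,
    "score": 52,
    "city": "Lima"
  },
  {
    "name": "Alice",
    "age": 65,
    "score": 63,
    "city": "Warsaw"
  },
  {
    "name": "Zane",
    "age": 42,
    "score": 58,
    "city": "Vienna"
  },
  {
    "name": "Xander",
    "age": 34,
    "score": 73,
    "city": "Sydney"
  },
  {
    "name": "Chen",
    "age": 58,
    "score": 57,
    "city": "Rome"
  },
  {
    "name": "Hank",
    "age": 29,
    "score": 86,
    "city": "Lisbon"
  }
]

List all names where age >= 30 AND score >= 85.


Checking both conditions:
  Frank (age=47, score=92) -> YES
  Grace (age=64, score=82) -> no
  Sam (age=42, score=52) -> no
  Alice (age=65, score=63) -> no
  Zane (age=42, score=58) -> no
  Xander (age=34, score=73) -> no
  Chen (age=58, score=57) -> no
  Hank (age=29, score=86) -> no


ANSWER: Frank


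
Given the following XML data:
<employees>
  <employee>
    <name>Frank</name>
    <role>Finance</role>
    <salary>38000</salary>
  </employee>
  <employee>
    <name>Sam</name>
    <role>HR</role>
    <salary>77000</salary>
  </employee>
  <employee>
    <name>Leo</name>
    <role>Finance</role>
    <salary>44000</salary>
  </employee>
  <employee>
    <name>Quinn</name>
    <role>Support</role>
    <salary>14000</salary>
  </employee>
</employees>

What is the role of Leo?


Searching for <employee> with <name>Leo</name>
Found at position 3
<role>Finance</role>

ANSWER: Finance


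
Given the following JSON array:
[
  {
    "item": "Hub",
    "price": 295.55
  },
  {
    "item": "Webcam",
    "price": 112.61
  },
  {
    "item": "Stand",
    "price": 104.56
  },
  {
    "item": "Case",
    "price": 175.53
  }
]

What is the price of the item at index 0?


Array index 0 -> Hub
price = 295.55

ANSWER: 295.55


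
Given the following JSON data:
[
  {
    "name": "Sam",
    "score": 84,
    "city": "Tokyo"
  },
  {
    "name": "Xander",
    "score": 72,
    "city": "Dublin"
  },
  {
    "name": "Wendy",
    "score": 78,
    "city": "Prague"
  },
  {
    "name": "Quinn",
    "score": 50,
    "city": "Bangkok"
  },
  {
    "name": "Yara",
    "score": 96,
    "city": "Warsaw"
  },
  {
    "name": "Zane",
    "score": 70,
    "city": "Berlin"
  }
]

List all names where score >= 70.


Filtering records where score >= 70:
  Sam (score=84) -> YES
  Xander (score=72) -> YES
  Wendy (score=78) -> YES
  Quinn (score=50) -> no
  Yara (score=96) -> YES
  Zane (score=70) -> YES


ANSWER: Sam, Xander, Wendy, Yara, Zane


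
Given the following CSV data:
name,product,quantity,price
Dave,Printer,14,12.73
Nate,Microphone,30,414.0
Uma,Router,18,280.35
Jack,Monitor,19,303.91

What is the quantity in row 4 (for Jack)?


Row 4: Jack
Column 'quantity' = 19

ANSWER: 19


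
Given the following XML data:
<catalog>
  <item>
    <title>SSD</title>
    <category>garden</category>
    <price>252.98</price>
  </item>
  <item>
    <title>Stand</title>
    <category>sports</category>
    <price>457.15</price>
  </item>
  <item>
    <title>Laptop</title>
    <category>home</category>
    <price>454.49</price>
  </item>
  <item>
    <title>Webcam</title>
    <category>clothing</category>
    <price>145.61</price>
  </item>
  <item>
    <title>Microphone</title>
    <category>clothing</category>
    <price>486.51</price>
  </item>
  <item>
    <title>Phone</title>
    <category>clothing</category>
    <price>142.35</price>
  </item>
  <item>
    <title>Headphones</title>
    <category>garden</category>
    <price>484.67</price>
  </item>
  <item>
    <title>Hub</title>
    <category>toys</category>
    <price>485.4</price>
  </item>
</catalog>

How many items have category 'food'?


Scanning <item> elements for <category>food</category>:
Count: 0

ANSWER: 0


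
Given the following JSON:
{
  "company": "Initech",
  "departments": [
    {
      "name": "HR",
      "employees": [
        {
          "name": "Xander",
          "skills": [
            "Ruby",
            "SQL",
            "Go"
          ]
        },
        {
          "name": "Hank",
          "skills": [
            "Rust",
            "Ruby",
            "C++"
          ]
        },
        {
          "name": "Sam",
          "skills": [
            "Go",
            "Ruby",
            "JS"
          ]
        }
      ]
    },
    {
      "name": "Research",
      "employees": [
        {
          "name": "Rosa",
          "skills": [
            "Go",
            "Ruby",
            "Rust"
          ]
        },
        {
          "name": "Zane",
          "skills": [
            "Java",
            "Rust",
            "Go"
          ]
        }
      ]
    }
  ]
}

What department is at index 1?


Path: departments[1].name
Value: Research

ANSWER: Research


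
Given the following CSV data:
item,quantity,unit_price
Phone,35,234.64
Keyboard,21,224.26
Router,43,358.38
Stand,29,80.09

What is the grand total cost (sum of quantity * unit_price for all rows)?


Computing row totals:
  Phone: 35 * 234.64 = 8212.4
  Keyboard: 21 * 224.26 = 4709.46
  Router: 43 * 358.38 = 15410.34
  Stand: 29 * 80.09 = 2322.61
Grand total = 8212.4 + 4709.46 + 15410.34 + 2322.61 = 30654.81

ANSWER: 30654.81


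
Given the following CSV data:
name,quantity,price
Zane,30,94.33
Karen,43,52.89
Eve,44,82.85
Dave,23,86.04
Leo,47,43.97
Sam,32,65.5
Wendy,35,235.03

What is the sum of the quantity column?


Values in 'quantity' column:
  Row 1: 30
  Row 2: 43
  Row 3: 44
  Row 4: 23
  Row 5: 47
  Row 6: 32
  Row 7: 35
Sum = 30 + 43 + 44 + 23 + 47 + 32 + 35 = 254

ANSWER: 254


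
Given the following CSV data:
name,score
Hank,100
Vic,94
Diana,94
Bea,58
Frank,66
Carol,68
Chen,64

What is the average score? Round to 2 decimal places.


Scores: 100, 94, 94, 58, 66, 68, 64
Sum = 544
Count = 7
Average = 544 / 7 = 77.71

ANSWER: 77.71


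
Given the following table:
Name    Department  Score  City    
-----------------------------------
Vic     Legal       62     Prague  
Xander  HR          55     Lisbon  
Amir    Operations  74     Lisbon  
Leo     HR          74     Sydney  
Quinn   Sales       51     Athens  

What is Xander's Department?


Row 2: Xander
Department = HR

ANSWER: HR


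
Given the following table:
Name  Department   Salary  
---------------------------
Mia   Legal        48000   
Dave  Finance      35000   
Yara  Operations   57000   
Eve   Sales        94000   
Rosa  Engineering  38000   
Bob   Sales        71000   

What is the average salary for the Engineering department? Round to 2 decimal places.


Engineering department members:
  Rosa: 38000
Sum = 38000
Count = 1
Average = 38000 / 1 = 38000.00

ANSWER: 38000.00


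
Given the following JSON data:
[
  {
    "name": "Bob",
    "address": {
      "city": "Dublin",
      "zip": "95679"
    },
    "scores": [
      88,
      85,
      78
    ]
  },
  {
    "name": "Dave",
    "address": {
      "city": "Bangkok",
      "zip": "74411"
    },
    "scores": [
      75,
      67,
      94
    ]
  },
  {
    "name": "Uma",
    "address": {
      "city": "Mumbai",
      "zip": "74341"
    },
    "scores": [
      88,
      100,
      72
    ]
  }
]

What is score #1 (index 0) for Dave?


Path: records[1].scores[0]
Value: 75

ANSWER: 75


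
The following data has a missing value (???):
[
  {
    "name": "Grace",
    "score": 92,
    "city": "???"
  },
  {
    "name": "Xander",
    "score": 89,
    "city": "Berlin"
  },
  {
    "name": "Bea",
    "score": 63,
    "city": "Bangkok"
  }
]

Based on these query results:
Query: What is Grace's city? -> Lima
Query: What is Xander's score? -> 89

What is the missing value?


The missing value is Grace's city
From query: Grace's city = Lima

ANSWER: Lima


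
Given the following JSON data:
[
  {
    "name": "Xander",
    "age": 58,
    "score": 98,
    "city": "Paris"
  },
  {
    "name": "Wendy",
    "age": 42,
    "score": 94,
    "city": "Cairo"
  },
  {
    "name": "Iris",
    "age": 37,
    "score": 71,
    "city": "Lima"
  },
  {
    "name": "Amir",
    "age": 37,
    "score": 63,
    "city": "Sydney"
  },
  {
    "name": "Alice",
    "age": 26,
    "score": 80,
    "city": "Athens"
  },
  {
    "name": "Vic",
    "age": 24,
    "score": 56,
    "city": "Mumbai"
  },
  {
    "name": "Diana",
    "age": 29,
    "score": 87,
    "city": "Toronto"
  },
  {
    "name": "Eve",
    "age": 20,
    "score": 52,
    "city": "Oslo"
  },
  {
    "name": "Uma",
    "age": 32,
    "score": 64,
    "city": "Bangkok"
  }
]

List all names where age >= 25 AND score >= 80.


Checking both conditions:
  Xander (age=58, score=98) -> YES
  Wendy (age=42, score=94) -> YES
  Iris (age=37, score=71) -> no
  Amir (age=37, score=63) -> no
  Alice (age=26, score=80) -> YES
  Vic (age=24, score=56) -> no
  Diana (age=29, score=87) -> YES
  Eve (age=20, score=52) -> no
  Uma (age=32, score=64) -> no


ANSWER: Xander, Wendy, Alice, Diana


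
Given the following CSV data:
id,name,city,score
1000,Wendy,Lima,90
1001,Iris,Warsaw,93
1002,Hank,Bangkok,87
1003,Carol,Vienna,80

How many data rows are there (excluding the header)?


Counting rows (excluding header):
Header: id,name,city,score
Data rows: 4

ANSWER: 4


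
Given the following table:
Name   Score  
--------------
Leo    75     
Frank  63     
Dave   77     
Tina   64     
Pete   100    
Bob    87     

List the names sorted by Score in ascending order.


Sorting by Score (ascending):
  Frank: 63
  Tina: 64
  Leo: 75
  Dave: 77
  Bob: 87
  Pete: 100


ANSWER: Frank, Tina, Leo, Dave, Bob, Pete


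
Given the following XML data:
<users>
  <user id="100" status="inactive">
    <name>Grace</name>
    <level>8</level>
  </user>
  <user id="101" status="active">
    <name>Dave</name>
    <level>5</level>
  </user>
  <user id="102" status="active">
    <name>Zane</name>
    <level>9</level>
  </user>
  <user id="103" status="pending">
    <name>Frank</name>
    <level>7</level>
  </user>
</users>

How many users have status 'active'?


Counting users with status='active':
  Dave (id=101) -> MATCH
  Zane (id=102) -> MATCH
Count: 2

ANSWER: 2


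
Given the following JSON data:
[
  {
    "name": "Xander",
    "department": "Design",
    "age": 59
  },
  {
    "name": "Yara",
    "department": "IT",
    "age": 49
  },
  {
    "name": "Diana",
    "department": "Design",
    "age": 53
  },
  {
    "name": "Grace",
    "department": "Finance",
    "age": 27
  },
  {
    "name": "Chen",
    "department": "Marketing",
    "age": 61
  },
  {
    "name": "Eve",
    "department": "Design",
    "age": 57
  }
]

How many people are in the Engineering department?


Scanning records for department = Engineering
  No matches found
Count: 0

ANSWER: 0


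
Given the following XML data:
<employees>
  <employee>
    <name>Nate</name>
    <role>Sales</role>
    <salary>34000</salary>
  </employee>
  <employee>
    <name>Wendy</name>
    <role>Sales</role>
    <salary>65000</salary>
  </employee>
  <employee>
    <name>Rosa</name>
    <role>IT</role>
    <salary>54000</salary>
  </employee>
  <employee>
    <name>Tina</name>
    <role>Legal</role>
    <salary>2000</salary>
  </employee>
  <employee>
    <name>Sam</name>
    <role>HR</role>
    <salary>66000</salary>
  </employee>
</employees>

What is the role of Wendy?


Searching for <employee> with <name>Wendy</name>
Found at position 2
<role>Sales</role>

ANSWER: Sales


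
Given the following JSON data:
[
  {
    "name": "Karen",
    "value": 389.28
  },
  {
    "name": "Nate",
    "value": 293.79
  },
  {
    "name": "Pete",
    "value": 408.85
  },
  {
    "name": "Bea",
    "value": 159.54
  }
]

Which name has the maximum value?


Comparing values:
  Karen: 389.28
  Nate: 293.79
  Pete: 408.85
  Bea: 159.54
Maximum: Pete (408.85)

ANSWER: Pete


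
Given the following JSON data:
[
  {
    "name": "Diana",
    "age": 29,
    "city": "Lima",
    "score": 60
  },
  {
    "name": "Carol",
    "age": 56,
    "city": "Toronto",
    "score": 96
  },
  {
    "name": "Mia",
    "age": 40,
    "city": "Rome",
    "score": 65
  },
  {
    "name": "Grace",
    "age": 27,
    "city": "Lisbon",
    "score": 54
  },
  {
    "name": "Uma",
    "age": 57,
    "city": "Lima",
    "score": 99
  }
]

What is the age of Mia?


Looking up record where name = Mia
Record index: 2
Field 'age' = 40

ANSWER: 40


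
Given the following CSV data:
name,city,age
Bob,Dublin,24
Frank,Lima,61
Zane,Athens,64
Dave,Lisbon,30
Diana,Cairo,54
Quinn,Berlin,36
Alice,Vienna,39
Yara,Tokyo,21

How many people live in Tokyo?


Scanning city column for 'Tokyo':
  Row 8: Yara -> MATCH
Total matches: 1

ANSWER: 1


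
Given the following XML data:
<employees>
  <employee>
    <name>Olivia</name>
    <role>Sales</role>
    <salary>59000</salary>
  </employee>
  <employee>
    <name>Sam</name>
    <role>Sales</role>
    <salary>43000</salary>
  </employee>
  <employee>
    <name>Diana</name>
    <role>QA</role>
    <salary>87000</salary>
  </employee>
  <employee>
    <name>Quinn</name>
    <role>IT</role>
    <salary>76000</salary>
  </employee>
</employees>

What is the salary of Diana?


Searching for <employee> with <name>Diana</name>
Found at position 3
<salary>87000</salary>

ANSWER: 87000


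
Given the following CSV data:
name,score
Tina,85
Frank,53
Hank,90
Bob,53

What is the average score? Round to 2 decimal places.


Scores: 85, 53, 90, 53
Sum = 281
Count = 4
Average = 281 / 4 = 70.25

ANSWER: 70.25


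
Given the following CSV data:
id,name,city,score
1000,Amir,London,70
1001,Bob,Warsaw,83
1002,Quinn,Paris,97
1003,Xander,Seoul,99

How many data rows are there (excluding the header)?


Counting rows (excluding header):
Header: id,name,city,score
Data rows: 4

ANSWER: 4


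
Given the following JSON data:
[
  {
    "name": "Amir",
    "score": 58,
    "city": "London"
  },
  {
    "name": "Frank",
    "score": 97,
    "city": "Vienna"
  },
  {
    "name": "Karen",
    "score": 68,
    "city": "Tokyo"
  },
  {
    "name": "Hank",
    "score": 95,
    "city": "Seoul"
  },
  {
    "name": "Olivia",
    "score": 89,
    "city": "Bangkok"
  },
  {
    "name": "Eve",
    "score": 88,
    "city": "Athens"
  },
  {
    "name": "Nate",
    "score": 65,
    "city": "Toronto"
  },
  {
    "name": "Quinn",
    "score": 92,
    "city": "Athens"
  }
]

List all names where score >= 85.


Filtering records where score >= 85:
  Amir (score=58) -> no
  Frank (score=97) -> YES
  Karen (score=68) -> no
  Hank (score=95) -> YES
  Olivia (score=89) -> YES
  Eve (score=88) -> YES
  Nate (score=65) -> no
  Quinn (score=92) -> YES


ANSWER: Frank, Hank, Olivia, Eve, Quinn


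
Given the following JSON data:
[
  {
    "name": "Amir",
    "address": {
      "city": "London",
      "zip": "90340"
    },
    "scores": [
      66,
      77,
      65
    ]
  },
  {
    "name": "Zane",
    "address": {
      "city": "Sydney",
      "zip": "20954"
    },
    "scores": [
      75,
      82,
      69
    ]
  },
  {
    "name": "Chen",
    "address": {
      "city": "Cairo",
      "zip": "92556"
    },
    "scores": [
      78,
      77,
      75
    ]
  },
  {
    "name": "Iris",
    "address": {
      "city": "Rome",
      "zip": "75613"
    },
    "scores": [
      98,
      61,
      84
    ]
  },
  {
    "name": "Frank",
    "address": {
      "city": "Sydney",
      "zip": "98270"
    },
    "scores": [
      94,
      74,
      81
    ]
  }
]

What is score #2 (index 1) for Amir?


Path: records[0].scores[1]
Value: 77

ANSWER: 77


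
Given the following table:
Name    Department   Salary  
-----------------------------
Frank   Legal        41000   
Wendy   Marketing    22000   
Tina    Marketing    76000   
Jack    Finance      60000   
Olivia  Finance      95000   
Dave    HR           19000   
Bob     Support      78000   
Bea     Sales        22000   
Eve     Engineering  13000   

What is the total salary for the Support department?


Support department members:
  Bob: 78000
Total = 78000 = 78000

ANSWER: 78000


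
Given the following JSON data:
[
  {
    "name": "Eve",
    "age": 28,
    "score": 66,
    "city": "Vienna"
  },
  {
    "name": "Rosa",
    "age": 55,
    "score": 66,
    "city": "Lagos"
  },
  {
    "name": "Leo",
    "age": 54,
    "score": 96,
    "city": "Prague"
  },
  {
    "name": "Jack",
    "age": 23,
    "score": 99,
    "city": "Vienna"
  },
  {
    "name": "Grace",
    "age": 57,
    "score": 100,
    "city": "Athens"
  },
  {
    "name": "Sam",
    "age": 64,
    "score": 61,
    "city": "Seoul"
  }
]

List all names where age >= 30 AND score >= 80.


Checking both conditions:
  Eve (age=28, score=66) -> no
  Rosa (age=55, score=66) -> no
  Leo (age=54, score=96) -> YES
  Jack (age=23, score=99) -> no
  Grace (age=57, score=100) -> YES
  Sam (age=64, score=61) -> no


ANSWER: Leo, Grace


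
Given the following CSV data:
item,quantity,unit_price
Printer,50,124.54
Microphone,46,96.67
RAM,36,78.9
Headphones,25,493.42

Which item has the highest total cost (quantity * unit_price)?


Computing row totals:
  Printer: 6227.0
  Microphone: 4446.82
  RAM: 2840.4
  Headphones: 12335.5
Maximum: Headphones (12335.5)

ANSWER: Headphones


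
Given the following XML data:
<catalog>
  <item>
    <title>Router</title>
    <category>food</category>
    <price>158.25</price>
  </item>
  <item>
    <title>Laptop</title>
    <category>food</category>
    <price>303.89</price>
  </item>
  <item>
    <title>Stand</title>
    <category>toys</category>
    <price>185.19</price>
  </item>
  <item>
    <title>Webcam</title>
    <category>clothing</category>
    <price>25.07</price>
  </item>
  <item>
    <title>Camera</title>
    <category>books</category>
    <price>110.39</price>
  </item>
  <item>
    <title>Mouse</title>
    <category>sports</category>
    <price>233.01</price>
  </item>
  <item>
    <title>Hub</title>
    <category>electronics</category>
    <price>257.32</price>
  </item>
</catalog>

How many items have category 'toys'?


Scanning <item> elements for <category>toys</category>:
  Item 3: Stand -> MATCH
Count: 1

ANSWER: 1
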